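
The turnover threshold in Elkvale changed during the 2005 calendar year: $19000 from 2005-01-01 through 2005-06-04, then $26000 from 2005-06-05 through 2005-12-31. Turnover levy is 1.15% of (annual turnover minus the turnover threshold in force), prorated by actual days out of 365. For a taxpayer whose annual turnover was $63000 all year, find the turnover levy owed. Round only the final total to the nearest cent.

$459.68

2005-01-01 to 2005-06-04: 155 days, exemption $19000 → ($63000 − $19000) × 1.15% × 155/365 = $214.8767
2005-06-05 to 2005-12-31: 210 days, exemption $26000 → ($63000 − $26000) × 1.15% × 210/365 = $244.8082
Total = $459.6849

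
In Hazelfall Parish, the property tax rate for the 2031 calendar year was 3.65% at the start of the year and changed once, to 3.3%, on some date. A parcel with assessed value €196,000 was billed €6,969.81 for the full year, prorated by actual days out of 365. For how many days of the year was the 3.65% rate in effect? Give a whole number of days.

Let d = days at the first rate; then 365 − d days at the second rate.
€196,000 × [3.65%·d + 3.3%·(365−d)] / 365 = €6,969.81
Solving gives d = 267, so the new rate took effect on 25 Sep 2031.

267 days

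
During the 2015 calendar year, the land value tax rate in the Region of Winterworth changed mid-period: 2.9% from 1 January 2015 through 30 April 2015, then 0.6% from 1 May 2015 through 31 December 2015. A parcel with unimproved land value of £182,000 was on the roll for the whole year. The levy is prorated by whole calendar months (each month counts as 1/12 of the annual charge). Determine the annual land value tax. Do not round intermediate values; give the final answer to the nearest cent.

1 January – 30 April 2015: 4 months at 2.9% → £182,000 × 2.9% × 4/12 = £1,759.3333
1 May – 31 December 2015: 8 months at 0.6% → £182,000 × 0.6% × 8/12 = £728.0000
Total = £2,487.3333

£2,487.33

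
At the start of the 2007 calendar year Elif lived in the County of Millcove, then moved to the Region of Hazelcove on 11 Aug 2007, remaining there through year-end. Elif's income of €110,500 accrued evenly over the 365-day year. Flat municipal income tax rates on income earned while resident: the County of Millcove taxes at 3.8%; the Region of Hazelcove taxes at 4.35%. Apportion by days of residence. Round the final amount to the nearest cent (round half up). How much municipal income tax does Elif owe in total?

€4,437.10

The County of Millcove, 1 Jan – 10 Aug 2007: 222 days → €110,500 × 3.8% × 222/365 = €2,553.9123
The Region of Hazelcove, 11 Aug – 31 Dec 2007: 143 days → €110,500 × 4.35% × 143/365 = €1,883.1925
Total = €4,437.1048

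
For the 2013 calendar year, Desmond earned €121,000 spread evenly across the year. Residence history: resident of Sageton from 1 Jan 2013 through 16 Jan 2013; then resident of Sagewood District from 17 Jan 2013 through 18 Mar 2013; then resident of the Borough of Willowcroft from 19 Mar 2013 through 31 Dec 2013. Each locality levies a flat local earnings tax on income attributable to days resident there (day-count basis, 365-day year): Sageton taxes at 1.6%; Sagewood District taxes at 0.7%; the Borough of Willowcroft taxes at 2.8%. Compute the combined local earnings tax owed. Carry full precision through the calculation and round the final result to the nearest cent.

€2,899.69

Sageton, 1 Jan – 16 Jan 2013: 16 days → €121,000 × 1.6% × 16/365 = €84.8658
Sagewood District, 17 Jan – 18 Mar 2013: 61 days → €121,000 × 0.7% × 61/365 = €141.5534
The Borough of Willowcroft, 19 Mar – 31 Dec 2013: 288 days → €121,000 × 2.8% × 288/365 = €2,673.2712
Total = €2,899.6904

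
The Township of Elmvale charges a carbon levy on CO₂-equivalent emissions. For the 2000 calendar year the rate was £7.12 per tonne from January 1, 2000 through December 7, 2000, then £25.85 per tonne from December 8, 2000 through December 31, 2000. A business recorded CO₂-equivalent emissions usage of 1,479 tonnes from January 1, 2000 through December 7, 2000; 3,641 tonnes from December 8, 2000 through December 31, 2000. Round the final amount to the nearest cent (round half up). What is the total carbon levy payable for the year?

January 1 – December 7, 2000: 1,479 tonnes at £7.12/tonne → £10530.48
December 8 – December 31, 2000: 3,641 tonnes at £25.85/tonne → £94119.85

£104650.33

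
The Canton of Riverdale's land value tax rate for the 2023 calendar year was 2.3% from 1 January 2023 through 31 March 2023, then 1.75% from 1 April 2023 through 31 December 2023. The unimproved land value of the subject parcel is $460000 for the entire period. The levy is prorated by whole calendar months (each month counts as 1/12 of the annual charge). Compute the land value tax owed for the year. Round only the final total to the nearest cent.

1 January – 31 March 2023: 3 months at 2.3% → $460000 × 2.3% × 3/12 = $2645.0000
1 April – 31 December 2023: 9 months at 1.75% → $460000 × 1.75% × 9/12 = $6037.5000
Total = $8682.5000

$8682.50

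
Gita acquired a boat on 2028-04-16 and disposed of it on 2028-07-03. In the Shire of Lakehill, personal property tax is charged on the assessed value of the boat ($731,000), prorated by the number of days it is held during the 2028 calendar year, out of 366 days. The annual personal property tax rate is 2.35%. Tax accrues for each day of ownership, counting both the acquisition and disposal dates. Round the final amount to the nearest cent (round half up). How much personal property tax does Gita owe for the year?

$3,707.93

Days held (2028-04-16 to 2028-07-03): 79 out of 366
Tax = $731,000 × 2.35% × 79/366 = $3,707.9276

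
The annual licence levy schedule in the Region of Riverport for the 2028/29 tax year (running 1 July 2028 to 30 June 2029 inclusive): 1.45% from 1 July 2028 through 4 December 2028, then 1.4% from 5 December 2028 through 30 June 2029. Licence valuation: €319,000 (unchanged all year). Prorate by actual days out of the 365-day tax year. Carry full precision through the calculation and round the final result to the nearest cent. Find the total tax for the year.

1 July – 4 December 2028: 157 days at 1.45% → €319,000 × 1.45% × 157/365 = €1,989.5986
5 December 2028 – 30 June 2029: 208 days at 1.4% → €319,000 × 1.4% × 208/365 = €2,545.0082
Total = €4,534.6068

€4,534.61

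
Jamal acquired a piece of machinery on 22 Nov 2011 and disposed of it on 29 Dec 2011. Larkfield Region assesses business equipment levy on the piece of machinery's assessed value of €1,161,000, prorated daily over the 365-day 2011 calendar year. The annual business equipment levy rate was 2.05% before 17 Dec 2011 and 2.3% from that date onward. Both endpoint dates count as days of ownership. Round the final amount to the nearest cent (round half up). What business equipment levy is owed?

€2,581.24

22 Nov – 16 Dec 2011: 25 days at 2.05% → €1,161,000 × 2.05% × 25/365 = €1,630.1712
17 Dec – 29 Dec 2011: 13 days at 2.3% → €1,161,000 × 2.3% × 13/365 = €951.0658
Total = €2,581.2370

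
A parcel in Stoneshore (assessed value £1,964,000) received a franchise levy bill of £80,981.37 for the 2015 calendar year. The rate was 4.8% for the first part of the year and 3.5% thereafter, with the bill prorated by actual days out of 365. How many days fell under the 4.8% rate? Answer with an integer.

175 days

Let d = days at the first rate; then 365 − d days at the second rate.
£1,964,000 × [4.8%·d + 3.5%·(365−d)] / 365 = £80,981.37
Solving gives d = 175, so the new rate took effect on 25 June 2015.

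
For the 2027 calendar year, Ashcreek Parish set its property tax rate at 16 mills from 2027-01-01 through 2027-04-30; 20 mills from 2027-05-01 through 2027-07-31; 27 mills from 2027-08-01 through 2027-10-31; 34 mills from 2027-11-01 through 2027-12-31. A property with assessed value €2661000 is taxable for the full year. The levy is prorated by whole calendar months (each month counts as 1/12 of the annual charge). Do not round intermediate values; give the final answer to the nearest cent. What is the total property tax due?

2027-01-01 to 2027-04-30: 4 months at 16 mills → €2661000 × 1.6% × 4/12 = €14192.0000
2027-05-01 to 2027-07-31: 3 months at 20 mills → €2661000 × 2% × 3/12 = €13305.0000
2027-08-01 to 2027-10-31: 3 months at 27 mills → €2661000 × 2.7% × 3/12 = €17961.7500
2027-11-01 to 2027-12-31: 2 months at 34 mills → €2661000 × 3.4% × 2/12 = €15079.0000
Total = €60537.7500

€60537.75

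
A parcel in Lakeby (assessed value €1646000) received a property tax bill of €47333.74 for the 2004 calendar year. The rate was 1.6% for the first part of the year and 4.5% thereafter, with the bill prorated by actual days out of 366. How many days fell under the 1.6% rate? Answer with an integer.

Let d = days at the first rate; then 366 − d days at the second rate.
€1646000 × [1.6%·d + 4.5%·(366−d)] / 366 = €47333.74
Solving gives d = 205, so the new rate took effect on 24 Jul 2004.

205 days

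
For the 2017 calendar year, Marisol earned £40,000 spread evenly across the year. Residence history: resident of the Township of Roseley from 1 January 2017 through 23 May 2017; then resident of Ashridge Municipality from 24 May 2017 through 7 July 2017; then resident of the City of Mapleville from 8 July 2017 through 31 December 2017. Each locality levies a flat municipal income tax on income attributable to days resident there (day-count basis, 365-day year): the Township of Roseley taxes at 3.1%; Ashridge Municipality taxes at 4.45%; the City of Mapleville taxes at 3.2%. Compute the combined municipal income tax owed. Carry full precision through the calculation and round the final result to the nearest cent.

The Township of Roseley, 1 January – 23 May 2017: 143 days → £40,000 × 3.1% × 143/365 = £485.8082
Ashridge Municipality, 24 May – 7 July 2017: 45 days → £40,000 × 4.45% × 45/365 = £219.4521
The City of Mapleville, 8 July – 31 December 2017: 177 days → £40,000 × 3.2% × 177/365 = £620.7123
Total = £1,325.9726

£1,325.97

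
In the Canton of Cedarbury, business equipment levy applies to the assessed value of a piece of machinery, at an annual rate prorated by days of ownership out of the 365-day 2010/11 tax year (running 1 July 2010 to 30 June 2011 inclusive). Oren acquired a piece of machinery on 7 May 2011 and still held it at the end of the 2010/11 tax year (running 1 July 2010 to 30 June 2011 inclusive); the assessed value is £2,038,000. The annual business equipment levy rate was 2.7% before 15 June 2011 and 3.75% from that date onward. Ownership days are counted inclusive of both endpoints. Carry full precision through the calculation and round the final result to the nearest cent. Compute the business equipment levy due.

7 May – 14 June 2011: 39 days at 2.7% → £2,038,000 × 2.7% × 39/365 = £5,879.4904
15 June – 30 June 2011: 16 days at 3.75% → £2,038,000 × 3.75% × 16/365 = £3,350.1370
Total = £9,229.6274

£9,229.63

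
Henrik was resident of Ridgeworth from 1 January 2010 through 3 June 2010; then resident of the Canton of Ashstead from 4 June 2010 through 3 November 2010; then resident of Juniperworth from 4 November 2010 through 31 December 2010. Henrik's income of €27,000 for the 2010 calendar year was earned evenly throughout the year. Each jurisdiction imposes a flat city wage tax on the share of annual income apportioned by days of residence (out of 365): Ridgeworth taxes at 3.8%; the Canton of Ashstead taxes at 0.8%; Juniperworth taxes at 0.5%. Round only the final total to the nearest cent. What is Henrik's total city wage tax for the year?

Ridgeworth, 1 January – 3 June 2010: 154 days → €27,000 × 3.8% × 154/365 = €432.8877
The Canton of Ashstead, 4 June – 3 November 2010: 153 days → €27,000 × 0.8% × 153/365 = €90.5425
Juniperworth, 4 November – 31 December 2010: 58 days → €27,000 × 0.5% × 58/365 = €21.4521
Total = €544.8822

€544.88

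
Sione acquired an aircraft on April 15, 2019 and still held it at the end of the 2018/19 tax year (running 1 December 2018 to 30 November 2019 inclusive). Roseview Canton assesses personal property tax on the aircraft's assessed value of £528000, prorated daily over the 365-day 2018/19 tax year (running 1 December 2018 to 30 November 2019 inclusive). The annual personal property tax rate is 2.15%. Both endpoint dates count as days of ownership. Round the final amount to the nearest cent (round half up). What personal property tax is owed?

£7153.32

Days held (April 15 – November 30, 2019): 230 out of 365
Tax = £528000 × 2.15% × 230/365 = £7153.3151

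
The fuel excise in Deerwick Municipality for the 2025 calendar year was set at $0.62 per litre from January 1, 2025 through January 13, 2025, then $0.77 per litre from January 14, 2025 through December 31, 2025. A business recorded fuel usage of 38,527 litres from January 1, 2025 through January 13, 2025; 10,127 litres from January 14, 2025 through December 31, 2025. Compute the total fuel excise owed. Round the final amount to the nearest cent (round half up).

January 1 – January 13, 2025: 38,527 litres at $0.62/litre → $23,886.74
January 14 – December 31, 2025: 10,127 litres at $0.77/litre → $7,797.79

$31,684.53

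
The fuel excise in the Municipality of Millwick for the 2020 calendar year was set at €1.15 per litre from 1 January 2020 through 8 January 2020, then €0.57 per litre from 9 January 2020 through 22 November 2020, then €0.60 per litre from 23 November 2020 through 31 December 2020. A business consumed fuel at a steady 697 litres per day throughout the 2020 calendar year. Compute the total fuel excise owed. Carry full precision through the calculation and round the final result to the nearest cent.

1 January – 8 January 2020: 8 days × 697 litres/day = 5,576 litres at €1.15/litre → €6412.40
9 January – 22 November 2020: 319 days × 697 litres/day = 222,343 litres at €0.57/litre → €126735.51
23 November – 31 December 2020: 39 days × 697 litres/day = 27,183 litres at €0.60/litre → €16309.80

€149457.71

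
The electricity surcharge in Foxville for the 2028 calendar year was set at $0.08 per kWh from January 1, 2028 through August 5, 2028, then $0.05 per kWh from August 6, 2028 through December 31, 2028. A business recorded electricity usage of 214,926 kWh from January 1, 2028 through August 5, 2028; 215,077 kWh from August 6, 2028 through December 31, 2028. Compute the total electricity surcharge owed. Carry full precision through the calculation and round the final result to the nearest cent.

$27,947.93

January 1 – August 5, 2028: 214,926 kWh at $0.08/kWh → $17,194.08
August 6 – December 31, 2028: 215,077 kWh at $0.05/kWh → $10,753.85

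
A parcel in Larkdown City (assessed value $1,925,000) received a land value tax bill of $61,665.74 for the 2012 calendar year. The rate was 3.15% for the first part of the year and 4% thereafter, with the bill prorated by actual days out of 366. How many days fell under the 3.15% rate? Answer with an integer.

Let d = days at the first rate; then 366 − d days at the second rate.
$1,925,000 × [3.15%·d + 4%·(366−d)] / 366 = $61,665.74
Solving gives d = 343, so the new rate took effect on 9 Dec 2012.

343 days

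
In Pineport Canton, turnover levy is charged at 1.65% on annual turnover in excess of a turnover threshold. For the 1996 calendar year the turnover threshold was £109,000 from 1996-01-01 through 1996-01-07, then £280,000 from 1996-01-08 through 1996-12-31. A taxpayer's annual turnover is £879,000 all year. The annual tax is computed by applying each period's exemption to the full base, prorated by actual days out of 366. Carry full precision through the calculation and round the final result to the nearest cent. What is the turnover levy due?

£9,937.46

1996-01-01 to 1996-01-07: 7 days, exemption £109,000 → (£879,000 − £109,000) × 1.65% × 7/366 = £242.9918
1996-01-08 to 1996-12-31: 359 days, exemption £280,000 → (£879,000 − £280,000) × 1.65% × 359/366 = £9,694.4713
Total = £9,937.4631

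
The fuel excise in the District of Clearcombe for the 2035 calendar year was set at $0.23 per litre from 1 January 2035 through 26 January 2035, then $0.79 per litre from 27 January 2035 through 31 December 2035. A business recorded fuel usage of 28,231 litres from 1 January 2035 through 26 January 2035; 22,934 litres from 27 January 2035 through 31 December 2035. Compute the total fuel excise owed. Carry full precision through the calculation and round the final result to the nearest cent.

1 January – 26 January 2035: 28,231 litres at $0.23/litre → $6,493.13
27 January – 31 December 2035: 22,934 litres at $0.79/litre → $18,117.86

$24,610.99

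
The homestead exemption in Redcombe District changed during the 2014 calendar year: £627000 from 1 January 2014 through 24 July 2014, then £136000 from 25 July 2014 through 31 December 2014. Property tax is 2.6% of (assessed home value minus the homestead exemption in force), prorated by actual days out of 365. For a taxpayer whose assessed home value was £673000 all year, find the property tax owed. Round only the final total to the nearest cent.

1 January – 24 July 2014: 205 days, exemption £627000 → (£673000 − £627000) × 2.6% × 205/365 = £671.7260
25 July – 31 December 2014: 160 days, exemption £136000 → (£673000 − £136000) × 2.6% × 160/365 = £6120.3288
Total = £6792.0548

£6792.05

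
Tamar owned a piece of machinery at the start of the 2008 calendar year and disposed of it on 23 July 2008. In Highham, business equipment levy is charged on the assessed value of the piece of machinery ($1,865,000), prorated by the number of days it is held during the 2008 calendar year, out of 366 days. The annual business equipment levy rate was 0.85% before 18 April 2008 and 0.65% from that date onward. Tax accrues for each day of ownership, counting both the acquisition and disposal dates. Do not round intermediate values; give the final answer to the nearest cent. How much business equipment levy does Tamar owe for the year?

$7,890.58

1 January – 17 April 2008: 108 days at 0.85% → $1,865,000 × 0.85% × 108/366 = $4,677.7869
18 April – 23 July 2008: 97 days at 0.65% → $1,865,000 × 0.65% × 97/366 = $3,212.7937
Total = $7,890.5806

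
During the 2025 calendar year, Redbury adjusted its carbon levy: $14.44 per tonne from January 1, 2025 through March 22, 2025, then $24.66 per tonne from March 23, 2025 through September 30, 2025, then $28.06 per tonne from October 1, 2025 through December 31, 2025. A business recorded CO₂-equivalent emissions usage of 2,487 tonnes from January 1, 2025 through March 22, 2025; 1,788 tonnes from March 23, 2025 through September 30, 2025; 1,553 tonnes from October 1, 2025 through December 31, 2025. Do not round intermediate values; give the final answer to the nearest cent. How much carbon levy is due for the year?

$123,581.54

January 1 – March 22, 2025: 2,487 tonnes at $14.44/tonne → $35,912.28
March 23 – September 30, 2025: 1,788 tonnes at $24.66/tonne → $44,092.08
October 1 – December 31, 2025: 1,553 tonnes at $28.06/tonne → $43,577.18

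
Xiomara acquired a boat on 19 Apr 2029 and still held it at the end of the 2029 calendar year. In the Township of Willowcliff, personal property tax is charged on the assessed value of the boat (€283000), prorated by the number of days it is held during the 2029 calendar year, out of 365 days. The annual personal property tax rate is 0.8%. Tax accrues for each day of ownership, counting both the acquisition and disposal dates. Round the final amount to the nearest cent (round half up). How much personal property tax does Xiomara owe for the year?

Days held (19 Apr – 31 Dec 2029): 257 out of 365
Tax = €283000 × 0.8% × 257/365 = €1594.1041

€1594.10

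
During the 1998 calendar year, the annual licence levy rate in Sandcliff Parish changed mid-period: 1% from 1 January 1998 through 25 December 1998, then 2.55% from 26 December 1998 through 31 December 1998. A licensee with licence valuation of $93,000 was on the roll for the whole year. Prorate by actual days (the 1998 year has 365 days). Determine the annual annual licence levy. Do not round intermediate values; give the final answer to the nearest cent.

1 January – 25 December 1998: 359 days at 1% → $93,000 × 1% × 359/365 = $914.7123
26 December – 31 December 1998: 6 days at 2.55% → $93,000 × 2.55% × 6/365 = $38.9836
Total = $953.6959

$953.70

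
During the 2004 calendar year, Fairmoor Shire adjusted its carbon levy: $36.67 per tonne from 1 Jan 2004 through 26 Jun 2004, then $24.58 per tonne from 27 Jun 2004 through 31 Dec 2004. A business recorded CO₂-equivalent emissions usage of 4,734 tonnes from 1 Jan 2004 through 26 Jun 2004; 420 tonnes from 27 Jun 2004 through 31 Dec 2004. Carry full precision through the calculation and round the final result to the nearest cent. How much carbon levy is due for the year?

$183919.38

1 Jan – 26 Jun 2004: 4,734 tonnes at $36.67/tonne → $173595.78
27 Jun – 31 Dec 2004: 420 tonnes at $24.58/tonne → $10323.60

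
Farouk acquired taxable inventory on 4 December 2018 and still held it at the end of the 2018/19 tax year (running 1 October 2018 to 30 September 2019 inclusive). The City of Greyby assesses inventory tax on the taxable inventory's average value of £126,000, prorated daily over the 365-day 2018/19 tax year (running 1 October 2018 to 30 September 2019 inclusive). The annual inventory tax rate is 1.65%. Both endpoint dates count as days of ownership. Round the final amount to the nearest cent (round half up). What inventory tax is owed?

Days held (4 December 2018 – 30 September 2019): 301 out of 365
Tax = £126,000 × 1.65% × 301/365 = £1,714.4630

£1,714.46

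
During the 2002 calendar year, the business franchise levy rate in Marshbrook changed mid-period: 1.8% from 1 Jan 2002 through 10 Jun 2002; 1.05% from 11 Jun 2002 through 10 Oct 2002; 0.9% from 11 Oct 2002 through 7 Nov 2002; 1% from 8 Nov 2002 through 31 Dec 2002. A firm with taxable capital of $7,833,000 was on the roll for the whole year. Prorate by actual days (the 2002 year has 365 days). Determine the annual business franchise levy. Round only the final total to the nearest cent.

1 Jan – 10 Jun 2002: 161 days at 1.8% → $7,833,000 × 1.8% × 161/365 = $62,191.8740
11 Jun – 10 Oct 2002: 122 days at 1.05% → $7,833,000 × 1.05% × 122/365 = $27,490.6110
11 Oct – 7 Nov 2002: 28 days at 0.9% → $7,833,000 × 0.9% × 28/365 = $5,407.9890
8 Nov – 31 Dec 2002: 54 days at 1% → $7,833,000 × 1% × 54/365 = $11,588.5479
Total = $106,679.0219

$106,679.02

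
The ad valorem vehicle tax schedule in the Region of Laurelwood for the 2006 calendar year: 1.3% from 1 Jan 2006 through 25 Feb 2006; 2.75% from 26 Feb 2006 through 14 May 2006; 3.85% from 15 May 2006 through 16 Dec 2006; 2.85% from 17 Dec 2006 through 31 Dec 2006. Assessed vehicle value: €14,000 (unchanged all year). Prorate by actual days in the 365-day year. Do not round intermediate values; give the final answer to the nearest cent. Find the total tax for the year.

1 Jan – 25 Feb 2006: 56 days at 1.3% → €14,000 × 1.3% × 56/365 = €27.9233
26 Feb – 14 May 2006: 78 days at 2.75% → €14,000 × 2.75% × 78/365 = €82.2740
15 May – 16 Dec 2006: 216 days at 3.85% → €14,000 × 3.85% × 216/365 = €318.9699
17 Dec – 31 Dec 2006: 15 days at 2.85% → €14,000 × 2.85% × 15/365 = €16.3973
Total = €445.5644

€445.56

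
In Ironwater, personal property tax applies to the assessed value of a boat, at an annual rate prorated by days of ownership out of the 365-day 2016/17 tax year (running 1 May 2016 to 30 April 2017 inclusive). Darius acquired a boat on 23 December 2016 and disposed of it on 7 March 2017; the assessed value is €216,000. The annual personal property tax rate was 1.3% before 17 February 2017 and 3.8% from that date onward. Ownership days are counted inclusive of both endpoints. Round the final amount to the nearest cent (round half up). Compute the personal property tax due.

€858.08

23 December 2016 – 16 February 2017: 56 days at 1.3% → €216,000 × 1.3% × 56/365 = €430.8164
17 February – 7 March 2017: 19 days at 3.8% → €216,000 × 3.8% × 19/365 = €427.2658
Total = €858.0822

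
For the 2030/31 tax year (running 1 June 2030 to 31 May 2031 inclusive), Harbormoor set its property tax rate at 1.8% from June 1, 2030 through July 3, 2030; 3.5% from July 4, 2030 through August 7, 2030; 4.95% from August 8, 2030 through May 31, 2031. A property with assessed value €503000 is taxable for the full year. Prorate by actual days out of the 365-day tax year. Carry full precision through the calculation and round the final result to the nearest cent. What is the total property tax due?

June 1 – July 3, 2030: 33 days at 1.8% → €503000 × 1.8% × 33/365 = €818.5808
July 4 – August 7, 2030: 35 days at 3.5% → €503000 × 3.5% × 35/365 = €1688.1507
August 8, 2030 – May 31, 2031: 297 days at 4.95% → €503000 × 4.95% × 297/365 = €20259.8753
Total = €22766.6068

€22766.61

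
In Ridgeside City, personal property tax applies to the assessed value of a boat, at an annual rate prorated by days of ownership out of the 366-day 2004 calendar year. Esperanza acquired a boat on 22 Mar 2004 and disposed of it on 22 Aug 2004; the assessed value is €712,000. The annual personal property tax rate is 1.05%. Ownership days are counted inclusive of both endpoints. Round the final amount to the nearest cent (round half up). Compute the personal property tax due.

€3,145.64

Days held (22 Mar – 22 Aug 2004): 154 out of 366
Tax = €712,000 × 1.05% × 154/366 = €3,145.6393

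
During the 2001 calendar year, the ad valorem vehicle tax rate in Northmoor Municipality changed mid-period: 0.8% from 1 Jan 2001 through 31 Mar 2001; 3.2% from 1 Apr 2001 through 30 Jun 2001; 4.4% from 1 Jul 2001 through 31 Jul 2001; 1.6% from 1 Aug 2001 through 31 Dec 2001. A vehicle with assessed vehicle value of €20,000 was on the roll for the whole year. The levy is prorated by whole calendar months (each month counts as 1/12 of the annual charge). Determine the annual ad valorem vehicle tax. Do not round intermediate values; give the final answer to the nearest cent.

1 Jan – 31 Mar 2001: 3 months at 0.8% → €20,000 × 0.8% × 3/12 = €40.0000
1 Apr – 30 Jun 2001: 3 months at 3.2% → €20,000 × 3.2% × 3/12 = €160.0000
1 Jul – 31 Jul 2001: 1 month at 4.4% → €20,000 × 4.4% × 1/12 = €73.3333
1 Aug – 31 Dec 2001: 5 months at 1.6% → €20,000 × 1.6% × 5/12 = €133.3333
Total = €406.6667

€406.67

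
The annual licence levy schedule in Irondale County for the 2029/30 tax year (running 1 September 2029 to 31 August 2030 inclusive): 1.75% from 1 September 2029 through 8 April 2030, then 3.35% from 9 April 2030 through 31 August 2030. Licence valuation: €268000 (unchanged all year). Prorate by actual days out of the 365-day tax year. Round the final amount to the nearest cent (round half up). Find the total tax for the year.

1 September 2029 – 8 April 2030: 220 days at 1.75% → €268000 × 1.75% × 220/365 = €2826.8493
9 April – 31 August 2030: 145 days at 3.35% → €268000 × 3.35% × 145/365 = €3566.6027
Total = €6393.4521

€6393.45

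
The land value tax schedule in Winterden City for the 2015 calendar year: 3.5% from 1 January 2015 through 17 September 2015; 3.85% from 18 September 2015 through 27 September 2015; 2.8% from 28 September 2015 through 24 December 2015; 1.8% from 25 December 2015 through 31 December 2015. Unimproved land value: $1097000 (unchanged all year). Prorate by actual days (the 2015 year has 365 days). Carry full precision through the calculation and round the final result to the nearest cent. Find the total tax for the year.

1 January – 17 September 2015: 260 days at 3.5% → $1097000 × 3.5% × 260/365 = $27349.8630
18 September – 27 September 2015: 10 days at 3.85% → $1097000 × 3.85% × 10/365 = $1157.1096
28 September – 24 December 2015: 88 days at 2.8% → $1097000 × 2.8% × 88/365 = $7405.5014
25 December – 31 December 2015: 7 days at 1.8% → $1097000 × 1.8% × 7/365 = $378.6904
Total = $36291.1644

$36291.16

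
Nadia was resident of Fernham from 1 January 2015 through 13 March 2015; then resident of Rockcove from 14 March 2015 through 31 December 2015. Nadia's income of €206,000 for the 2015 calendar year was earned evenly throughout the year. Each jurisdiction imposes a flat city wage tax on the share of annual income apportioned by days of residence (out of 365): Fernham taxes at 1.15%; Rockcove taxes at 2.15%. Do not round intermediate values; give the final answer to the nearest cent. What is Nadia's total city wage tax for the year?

€4,022.64

Fernham, 1 January – 13 March 2015: 72 days → €206,000 × 1.15% × 72/365 = €467.3096
Rockcove, 14 March – 31 December 2015: 293 days → €206,000 × 2.15% × 293/365 = €3,555.3342
Total = €4,022.6438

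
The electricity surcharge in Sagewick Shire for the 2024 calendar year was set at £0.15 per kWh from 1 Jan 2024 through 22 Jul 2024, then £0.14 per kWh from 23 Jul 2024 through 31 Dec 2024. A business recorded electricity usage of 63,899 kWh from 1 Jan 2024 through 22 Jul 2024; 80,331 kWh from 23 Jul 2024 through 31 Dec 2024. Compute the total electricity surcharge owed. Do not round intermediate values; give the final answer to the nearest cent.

£20831.19

1 Jan – 22 Jul 2024: 63,899 kWh at £0.15/kWh → £9584.85
23 Jul – 31 Dec 2024: 80,331 kWh at £0.14/kWh → £11246.34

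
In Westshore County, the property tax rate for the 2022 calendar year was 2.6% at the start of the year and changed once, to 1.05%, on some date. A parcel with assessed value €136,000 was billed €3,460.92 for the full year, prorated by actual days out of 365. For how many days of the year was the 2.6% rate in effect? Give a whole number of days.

Let d = days at the first rate; then 365 − d days at the second rate.
€136,000 × [2.6%·d + 1.05%·(365−d)] / 365 = €3,460.92
Solving gives d = 352, so the new rate took effect on December 19, 2022.

352 days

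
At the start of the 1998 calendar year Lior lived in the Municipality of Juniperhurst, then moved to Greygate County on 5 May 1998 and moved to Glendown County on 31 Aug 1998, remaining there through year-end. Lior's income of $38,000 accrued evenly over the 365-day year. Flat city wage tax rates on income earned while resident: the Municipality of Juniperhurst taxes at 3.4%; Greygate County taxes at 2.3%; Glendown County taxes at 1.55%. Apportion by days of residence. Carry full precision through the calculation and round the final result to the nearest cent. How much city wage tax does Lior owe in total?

The Municipality of Juniperhurst, 1 Jan – 4 May 1998: 124 days → $38,000 × 3.4% × 124/365 = $438.9260
Greygate County, 5 May – 30 Aug 1998: 118 days → $38,000 × 2.3% × 118/365 = $282.5534
Glendown County, 31 Aug – 31 Dec 1998: 123 days → $38,000 × 1.55% × 123/365 = $198.4849
Total = $919.9644

$919.96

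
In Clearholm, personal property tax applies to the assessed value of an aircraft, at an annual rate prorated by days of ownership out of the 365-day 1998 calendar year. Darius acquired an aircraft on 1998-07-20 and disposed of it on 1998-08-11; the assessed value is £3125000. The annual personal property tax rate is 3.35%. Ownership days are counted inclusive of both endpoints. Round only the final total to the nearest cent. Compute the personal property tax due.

£6596.75

Days held (1998-07-20 to 1998-08-11): 23 out of 365
Tax = £3125000 × 3.35% × 23/365 = £6596.7466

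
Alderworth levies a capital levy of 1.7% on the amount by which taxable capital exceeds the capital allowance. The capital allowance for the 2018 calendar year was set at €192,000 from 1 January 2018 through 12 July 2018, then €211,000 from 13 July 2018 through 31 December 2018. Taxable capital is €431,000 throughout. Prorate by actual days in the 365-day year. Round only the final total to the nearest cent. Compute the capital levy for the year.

€3,910.79

1 January – 12 July 2018: 193 days, exemption €192,000 → (€431,000 − €192,000) × 1.7% × 193/365 = €2,148.3808
13 July – 31 December 2018: 172 days, exemption €211,000 → (€431,000 − €211,000) × 1.7% × 172/365 = €1,762.4110
Total = €3,910.7918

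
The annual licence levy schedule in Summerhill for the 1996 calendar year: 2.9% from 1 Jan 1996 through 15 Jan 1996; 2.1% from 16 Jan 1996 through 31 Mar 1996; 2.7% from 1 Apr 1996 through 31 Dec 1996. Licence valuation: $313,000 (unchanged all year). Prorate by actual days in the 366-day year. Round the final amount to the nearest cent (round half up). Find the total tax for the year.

1 Jan – 15 Jan 1996: 15 days at 2.9% → $313,000 × 2.9% × 15/366 = $372.0082
16 Jan – 31 Mar 1996: 76 days at 2.1% → $313,000 × 2.1% × 76/366 = $1,364.8852
1 Apr – 31 Dec 1996: 275 days at 2.7% → $313,000 × 2.7% × 275/366 = $6,349.7951
Total = $8,086.6885

$8,086.69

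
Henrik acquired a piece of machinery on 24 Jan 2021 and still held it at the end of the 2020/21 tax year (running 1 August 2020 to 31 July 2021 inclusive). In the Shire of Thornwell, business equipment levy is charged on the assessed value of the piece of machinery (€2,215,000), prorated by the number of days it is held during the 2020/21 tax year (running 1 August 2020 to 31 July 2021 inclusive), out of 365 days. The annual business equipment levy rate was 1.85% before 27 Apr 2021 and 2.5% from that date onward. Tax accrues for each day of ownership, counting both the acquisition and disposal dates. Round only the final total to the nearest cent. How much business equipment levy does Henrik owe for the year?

24 Jan – 26 Apr 2021: 93 days at 1.85% → €2,215,000 × 1.85% × 93/365 = €10,440.8425
27 Apr – 31 Jul 2021: 96 days at 2.5% → €2,215,000 × 2.5% × 96/365 = €14,564.3836
Total = €25,005.2260

€25,005.23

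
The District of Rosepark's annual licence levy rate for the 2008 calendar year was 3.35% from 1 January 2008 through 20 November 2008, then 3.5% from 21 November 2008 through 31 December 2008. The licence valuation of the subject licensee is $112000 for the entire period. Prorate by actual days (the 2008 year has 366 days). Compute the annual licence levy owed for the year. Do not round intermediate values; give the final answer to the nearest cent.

1 January – 20 November 2008: 325 days at 3.35% → $112000 × 3.35% × 325/366 = $3331.6940
21 November – 31 December 2008: 41 days at 3.5% → $112000 × 3.5% × 41/366 = $439.1257
Total = $3770.8197

$3770.82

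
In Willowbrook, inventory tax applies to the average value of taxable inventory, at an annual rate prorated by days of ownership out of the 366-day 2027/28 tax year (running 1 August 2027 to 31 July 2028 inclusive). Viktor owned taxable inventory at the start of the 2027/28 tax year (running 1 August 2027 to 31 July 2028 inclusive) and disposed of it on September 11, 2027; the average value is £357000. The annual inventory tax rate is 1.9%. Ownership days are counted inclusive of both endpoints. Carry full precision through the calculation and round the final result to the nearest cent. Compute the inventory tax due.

£778.38

Days held (August 1 – September 11, 2027): 42 out of 366
Tax = £357000 × 1.9% × 42/366 = £778.3770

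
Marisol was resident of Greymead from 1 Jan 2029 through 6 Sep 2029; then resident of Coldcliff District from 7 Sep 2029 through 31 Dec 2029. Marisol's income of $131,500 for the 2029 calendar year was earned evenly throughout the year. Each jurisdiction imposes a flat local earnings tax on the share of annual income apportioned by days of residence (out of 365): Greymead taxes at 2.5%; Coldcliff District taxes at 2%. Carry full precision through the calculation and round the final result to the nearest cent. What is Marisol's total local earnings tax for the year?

$3,078.54

Greymead, 1 Jan – 6 Sep 2029: 249 days → $131,500 × 2.5% × 249/365 = $2,242.7055
Coldcliff District, 7 Sep – 31 Dec 2029: 116 days → $131,500 × 2% × 116/365 = $835.8356
Total = $3,078.5411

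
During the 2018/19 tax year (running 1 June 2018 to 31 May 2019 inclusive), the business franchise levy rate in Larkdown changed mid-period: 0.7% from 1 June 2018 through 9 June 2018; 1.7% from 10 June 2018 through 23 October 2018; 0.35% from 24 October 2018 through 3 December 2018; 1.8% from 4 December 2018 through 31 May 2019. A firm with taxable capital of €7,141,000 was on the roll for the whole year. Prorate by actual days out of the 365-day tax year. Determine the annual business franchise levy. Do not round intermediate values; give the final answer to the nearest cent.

€112,309.34

1 June – 9 June 2018: 9 days at 0.7% → €7,141,000 × 0.7% × 9/365 = €1,232.5562
10 June – 23 October 2018: 136 days at 1.7% → €7,141,000 × 1.7% × 136/365 = €45,232.8548
24 October – 3 December 2018: 41 days at 0.35% → €7,141,000 × 0.35% × 41/365 = €2,807.4890
4 December 2018 – 31 May 2019: 179 days at 1.8% → €7,141,000 × 1.8% × 179/365 = €63,036.4438
Total = €112,309.3438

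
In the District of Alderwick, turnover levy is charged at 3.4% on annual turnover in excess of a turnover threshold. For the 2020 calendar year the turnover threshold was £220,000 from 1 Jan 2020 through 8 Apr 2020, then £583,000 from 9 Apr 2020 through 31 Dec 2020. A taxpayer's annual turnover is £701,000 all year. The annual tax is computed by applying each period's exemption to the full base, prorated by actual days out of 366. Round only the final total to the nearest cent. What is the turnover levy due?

£7,350.41

1 Jan – 8 Apr 2020: 99 days, exemption £220,000 → (£701,000 − £220,000) × 3.4% × 99/366 = £4,423.6230
9 Apr – 31 Dec 2020: 267 days, exemption £583,000 → (£701,000 − £583,000) × 3.4% × 267/366 = £2,926.7869
Total = £7,350.4098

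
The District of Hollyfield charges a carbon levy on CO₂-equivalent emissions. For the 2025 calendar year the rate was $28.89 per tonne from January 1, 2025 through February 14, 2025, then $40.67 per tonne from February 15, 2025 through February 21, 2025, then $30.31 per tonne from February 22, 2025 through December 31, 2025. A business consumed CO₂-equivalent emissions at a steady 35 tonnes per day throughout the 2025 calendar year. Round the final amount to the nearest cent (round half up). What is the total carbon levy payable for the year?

January 1 – February 14, 2025: 45 days × 35 tonnes/day = 1,575 tonnes at $28.89/tonne → $45,501.75
February 15 – February 21, 2025: 7 days × 35 tonnes/day = 245 tonnes at $40.67/tonne → $9,964.15
February 22 – December 31, 2025: 313 days × 35 tonnes/day = 10,955 tonnes at $30.31/tonne → $332,046.05

$387,511.95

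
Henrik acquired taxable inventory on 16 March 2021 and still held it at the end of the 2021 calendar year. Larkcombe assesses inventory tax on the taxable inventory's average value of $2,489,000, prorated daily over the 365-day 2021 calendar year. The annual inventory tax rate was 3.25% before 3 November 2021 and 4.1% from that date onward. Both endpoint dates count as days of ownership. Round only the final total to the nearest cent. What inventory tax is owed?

$67,912.19

16 March – 2 November 2021: 232 days at 3.25% → $2,489,000 × 3.25% × 232/365 = $51,416.6027
3 November – 31 December 2021: 59 days at 4.1% → $2,489,000 × 4.1% × 59/365 = $16,495.5918
Total = $67,912.1945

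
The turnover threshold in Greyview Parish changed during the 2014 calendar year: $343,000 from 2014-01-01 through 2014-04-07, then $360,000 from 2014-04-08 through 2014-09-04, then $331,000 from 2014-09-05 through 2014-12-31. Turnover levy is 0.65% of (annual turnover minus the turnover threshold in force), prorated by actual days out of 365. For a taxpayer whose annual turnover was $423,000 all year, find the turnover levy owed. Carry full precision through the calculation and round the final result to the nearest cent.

$499.81

2014-01-01 to 2014-04-07: 97 days, exemption $343,000 → ($423,000 − $343,000) × 0.65% × 97/365 = $138.1918
2014-04-08 to 2014-09-04: 150 days, exemption $360,000 → ($423,000 − $360,000) × 0.65% × 150/365 = $168.2877
2014-09-05 to 2014-12-31: 118 days, exemption $331,000 → ($423,000 − $331,000) × 0.65% × 118/365 = $193.3260
Total = $499.8055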